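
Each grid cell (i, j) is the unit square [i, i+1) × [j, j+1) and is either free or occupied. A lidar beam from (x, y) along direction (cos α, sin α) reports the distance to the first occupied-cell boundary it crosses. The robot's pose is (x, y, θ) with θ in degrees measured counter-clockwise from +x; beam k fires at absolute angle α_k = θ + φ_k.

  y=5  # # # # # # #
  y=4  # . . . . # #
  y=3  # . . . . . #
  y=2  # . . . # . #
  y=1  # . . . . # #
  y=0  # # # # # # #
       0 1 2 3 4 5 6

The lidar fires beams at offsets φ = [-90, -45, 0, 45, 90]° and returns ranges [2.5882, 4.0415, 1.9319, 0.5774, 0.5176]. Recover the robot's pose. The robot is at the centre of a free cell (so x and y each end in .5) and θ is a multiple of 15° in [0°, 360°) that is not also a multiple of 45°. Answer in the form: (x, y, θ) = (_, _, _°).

The pose lattice has 17·16 = 272 candidates. Test each by forward raycasting.
  (2.5, 4.5, 300°): beam 1 = 1.7321 ≠ 2.5882 ✗
  (1.5, 4.5, 330°): beam 1 = 1.0000 ≠ 2.5882 ✗
  (1.5, 2.5, 60°): beam 1 = 3.0000 ≠ 2.5882 ✗
  (4.5, 4.5, 150°): beam 1 = 0.5774 ≠ 2.5882 ✗
  (5.5, 2.5, 60°): beam 1 = 0.5774 ≠ 2.5882 ✗
  …
  (1.5, 1.5, 105°): r_1=2.5882, r_2=4.0415, r_3=1.9319, r_4=0.5774, r_5=0.5176 — all match ✓
Only this pose fits every beam.

(x, y, θ) = (1.5, 1.5, 105°)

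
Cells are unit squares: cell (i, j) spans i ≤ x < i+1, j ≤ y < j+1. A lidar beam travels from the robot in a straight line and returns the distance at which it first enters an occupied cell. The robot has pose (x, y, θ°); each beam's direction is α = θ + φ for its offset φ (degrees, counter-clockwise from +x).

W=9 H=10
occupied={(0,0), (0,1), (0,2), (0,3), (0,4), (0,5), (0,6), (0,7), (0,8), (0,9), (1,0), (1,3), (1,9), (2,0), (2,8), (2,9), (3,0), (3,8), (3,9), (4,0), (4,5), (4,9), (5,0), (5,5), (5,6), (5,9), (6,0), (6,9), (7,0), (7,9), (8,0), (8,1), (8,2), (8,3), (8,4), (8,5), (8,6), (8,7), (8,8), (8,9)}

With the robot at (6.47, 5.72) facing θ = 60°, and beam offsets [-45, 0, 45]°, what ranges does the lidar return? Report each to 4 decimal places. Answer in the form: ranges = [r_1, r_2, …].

ranges = [1.5840, 3.0600, 3.3957]

beam 1: φ=-45°, α=15°
  direction (0.9659, 0.2588); cell (6,5); t to first gridline: x 0.5487, y 1.0818 (then +1.0353 / +3.8637)
    (7,5) via x @ 0.5487
    (7,6) via y @ 1.0818
    (8,6) via x @ 1.5840  # hit
  → r_1 = 1.5840
beam 2: φ=0°, α=60°
  direction (0.5000, 0.8660); cell (6,5); t to first gridline: x 1.0600, y 0.3233 (then +2.0000 / +1.1547)
    (6,6) via y @ 0.3233
    (7,6) via x @ 1.0600
    (7,7) via y @ 1.4780
    (7,8) via y @ 2.6327
    (8,8) via x @ 3.0600  # hit
  → r_2 = 3.0600
beam 3: φ=45°, α=105°
  direction (-0.2588, 0.9659); cell (6,5); t to first gridline: x 1.8159, y 0.2899 (then +3.8637 / +1.0353)
    (6,6) via y @ 0.2899
    (6,7) via y @ 1.3252
    (5,7) via x @ 1.8159
    (5,8) via y @ 2.3604
    (5,9) via y @ 3.3957  # hit
  → r_3 = 3.3957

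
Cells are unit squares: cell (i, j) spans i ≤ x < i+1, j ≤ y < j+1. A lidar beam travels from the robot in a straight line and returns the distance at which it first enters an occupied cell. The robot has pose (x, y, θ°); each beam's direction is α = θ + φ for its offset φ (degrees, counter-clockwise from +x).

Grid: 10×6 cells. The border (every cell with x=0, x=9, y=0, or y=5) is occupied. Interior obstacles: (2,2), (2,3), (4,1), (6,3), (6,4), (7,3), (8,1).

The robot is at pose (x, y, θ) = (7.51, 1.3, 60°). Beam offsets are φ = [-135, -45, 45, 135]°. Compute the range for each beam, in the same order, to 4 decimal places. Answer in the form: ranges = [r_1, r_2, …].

ranges = [0.3106, 0.5073, 1.7600, 1.1591]

beam 1: φ=-135°, α=285°
  cosα=0.2588 sinα=-0.9659 | (7,1) | tMaxX 1.8932 tMaxY 0.3106 | tΔX 3.8637 tΔY 1.0353
    t=0.3106 [y] (7,0) — stop
  → r_1 = 0.3106
beam 2: φ=-45°, α=15°
  cosα=0.9659 sinα=0.2588 | (7,1) | tMaxX 0.5073 tMaxY 2.7046 | tΔX 1.0353 tΔY 3.8637
    t=0.5073 [x] (8,1) — stop
  → r_2 = 0.5073
beam 3: φ=45°, α=105°
  cosα=-0.2588 sinα=0.9659 | (7,1) | tMaxX 1.9705 tMaxY 0.7247 | tΔX 3.8637 tΔY 1.0353
    t=0.7247 [y] (7,2)
    t=1.7600 [y] (7,3) — stop
  → r_3 = 1.7600
beam 4: φ=135°, α=195°
  cosα=-0.9659 sinα=-0.2588 | (7,1) | tMaxX 0.5280 tMaxY 1.1591 | tΔX 1.0353 tΔY 3.8637
    t=0.5280 [x] (6,1)
    t=1.1591 [y] (6,0) — stop
  → r_4 = 1.1591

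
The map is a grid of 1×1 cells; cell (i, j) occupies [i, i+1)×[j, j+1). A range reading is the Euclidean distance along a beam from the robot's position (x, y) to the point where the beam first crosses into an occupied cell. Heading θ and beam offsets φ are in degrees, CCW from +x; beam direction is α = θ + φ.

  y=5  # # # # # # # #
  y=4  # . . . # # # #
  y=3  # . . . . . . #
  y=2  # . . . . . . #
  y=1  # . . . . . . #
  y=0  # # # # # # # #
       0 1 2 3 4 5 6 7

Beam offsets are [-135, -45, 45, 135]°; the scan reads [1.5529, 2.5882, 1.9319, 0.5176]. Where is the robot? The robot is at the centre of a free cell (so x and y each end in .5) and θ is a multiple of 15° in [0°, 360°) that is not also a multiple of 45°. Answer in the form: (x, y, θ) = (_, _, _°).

(x, y, θ) = (5.5, 1.5, 150°)

Candidates: 21 free-cell centres × 16 headings = 336 poses. Raycast each; keep the one whose scan matches to 4 dp.
  (4.5, 3.5, 210°): beam 1 = 0.5176 ≠ 1.5529 ✗
  (2.5, 4.5, 150°): beam 2 = 0.5176 ≠ 2.5882 ✗
  (6.5, 3.5, 345°): beam 1 = 5.0000 ≠ 1.5529 ✗
  …
  (5.5, 1.5, 150°): r_1=1.5529, r_2=2.5882, r_3=1.9319, r_4=0.5176 — all match ✓
Unique over the lattice → pose = (5.5, 1.5, 150°).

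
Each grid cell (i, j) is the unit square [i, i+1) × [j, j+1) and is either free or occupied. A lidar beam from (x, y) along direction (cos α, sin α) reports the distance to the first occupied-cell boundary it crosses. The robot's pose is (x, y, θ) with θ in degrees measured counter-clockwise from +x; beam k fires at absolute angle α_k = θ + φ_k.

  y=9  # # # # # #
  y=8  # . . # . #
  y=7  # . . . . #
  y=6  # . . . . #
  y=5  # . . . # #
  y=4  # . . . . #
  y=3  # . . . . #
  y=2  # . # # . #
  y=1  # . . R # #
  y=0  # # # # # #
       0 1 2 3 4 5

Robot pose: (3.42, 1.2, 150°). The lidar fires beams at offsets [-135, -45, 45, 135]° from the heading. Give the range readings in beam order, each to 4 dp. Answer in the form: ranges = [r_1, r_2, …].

beam 1: φ=-135°, α=15°
  direction (0.9659, 0.2588); cell (3,1); t to first gridline: x 0.6005, y 3.0910 (then +1.0353 / +3.8637)
    (4,1) via x @ 0.6005  # hit
  → r_1 = 0.6005
beam 2: φ=-45°, α=105°
  direction (-0.2588, 0.9659); cell (3,1); t to first gridline: x 1.6228, y 0.8282 (then +3.8637 / +1.0353)
    (3,2) via y @ 0.8282  # hit
  → r_2 = 0.8282
beam 3: φ=45°, α=195°
  direction (-0.9659, -0.2588); cell (3,1); t to first gridline: x 0.4348, y 0.7727 (then +1.0353 / +3.8637)
    (2,1) via x @ 0.4348
    (2,0) via y @ 0.7727  # hit
  → r_3 = 0.7727
beam 4: φ=135°, α=285°
  direction (0.2588, -0.9659); cell (3,1); t to first gridline: x 2.2409, y 0.2071 (then +3.8637 / +1.0353)
    (3,0) via y @ 0.2071  # hit
  → r_4 = 0.2071

ranges = [0.6005, 0.8282, 0.7727, 0.2071]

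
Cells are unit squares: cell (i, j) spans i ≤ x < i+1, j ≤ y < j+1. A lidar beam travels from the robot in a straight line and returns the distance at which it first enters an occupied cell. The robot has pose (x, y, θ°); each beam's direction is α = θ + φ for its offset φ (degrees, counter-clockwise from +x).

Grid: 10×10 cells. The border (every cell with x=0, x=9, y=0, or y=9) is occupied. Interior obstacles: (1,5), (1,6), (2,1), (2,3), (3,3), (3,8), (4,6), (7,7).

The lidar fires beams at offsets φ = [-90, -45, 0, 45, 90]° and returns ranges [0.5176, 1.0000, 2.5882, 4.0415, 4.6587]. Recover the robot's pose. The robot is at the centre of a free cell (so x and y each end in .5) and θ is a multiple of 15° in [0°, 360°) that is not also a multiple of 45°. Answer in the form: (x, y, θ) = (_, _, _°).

The pose lattice has 56·16 = 896 candidates. Test each by forward raycasting.
  (4.5, 8.5, 15°): beam 1 = 1.5529 ≠ 0.5176 ✗
  (6.5, 3.5, 240°): beam 1 = 5.1962 ≠ 0.5176 ✗
  (6.5, 4.5, 30°): beam 1 = 4.0415 ≠ 0.5176 ✗
  (8.5, 7.5, 75°): beam 2 = 0.5774 ≠ 1.0000 ✗
  …
  (8.5, 4.5, 105°): r_1=0.5176, r_2=1.0000, r_3=2.5882, r_4=4.0415, r_5=4.6587 — all match ✓
Unique over the lattice → pose = (8.5, 4.5, 105°).

(x, y, θ) = (8.5, 4.5, 105°)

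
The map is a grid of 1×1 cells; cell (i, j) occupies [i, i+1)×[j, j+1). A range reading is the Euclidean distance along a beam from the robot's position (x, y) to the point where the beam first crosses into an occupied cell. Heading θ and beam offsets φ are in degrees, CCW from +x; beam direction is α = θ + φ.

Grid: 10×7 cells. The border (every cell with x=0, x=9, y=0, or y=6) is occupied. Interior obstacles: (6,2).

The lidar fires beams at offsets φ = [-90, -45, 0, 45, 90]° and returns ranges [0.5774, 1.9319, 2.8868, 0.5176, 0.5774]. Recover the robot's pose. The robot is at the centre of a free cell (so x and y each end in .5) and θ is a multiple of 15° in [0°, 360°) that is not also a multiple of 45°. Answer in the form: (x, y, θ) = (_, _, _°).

(x, y, θ) = (6.5, 1.5, 30°)

The pose lattice has 39·16 = 624 candidates. Test each by forward raycasting.
  (1.5, 5.5, 345°): beam 1 = 1.9319 ≠ 0.5774 ✗
  (8.5, 3.5, 300°): beam 1 = 1.7321 ≠ 0.5774 ✗
  (7.5, 4.5, 195°): beam 1 = 1.5529 ≠ 0.5774 ✗
  (3.5, 2.5, 60°): beam 1 = 3.0000 ≠ 0.5774 ✗
  (3.5, 4.5, 330°): beam 1 = 4.0415 ≠ 0.5774 ✗
  …
  (6.5, 1.5, 30°): r_1=0.5774, r_2=1.9319, r_3=2.8868, r_4=0.5176, r_5=0.5774 — all match ✓
No second candidate reproduces the full scan.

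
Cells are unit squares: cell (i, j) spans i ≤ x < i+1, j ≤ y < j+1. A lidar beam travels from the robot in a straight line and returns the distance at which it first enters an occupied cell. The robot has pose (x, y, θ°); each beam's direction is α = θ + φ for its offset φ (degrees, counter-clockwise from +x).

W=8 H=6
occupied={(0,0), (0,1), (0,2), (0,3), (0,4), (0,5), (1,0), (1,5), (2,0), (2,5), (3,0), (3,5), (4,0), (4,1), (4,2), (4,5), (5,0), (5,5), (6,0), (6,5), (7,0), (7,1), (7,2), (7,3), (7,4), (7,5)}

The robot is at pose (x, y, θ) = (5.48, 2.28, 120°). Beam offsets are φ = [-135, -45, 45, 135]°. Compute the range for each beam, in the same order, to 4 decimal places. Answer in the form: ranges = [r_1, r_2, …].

beam 1: φ=-135°, α=345°
  dir = (cos 345°, sin 345°) = (0.9659, -0.2588); from cell (5,2)
  next x-line at t=0.5383, next y-line at t=1.0818; Δt_x=1.0353, Δt_y=3.8637
    x: enter (6,2) at t=0.5383
    y: enter (6,1) at t=1.0818
    x: enter (7,1) at t=1.5736 ← occupied
  → r_1 = 1.5736
beam 2: φ=-45°, α=75°
  dir = (cos 75°, sin 75°) = (0.2588, 0.9659); from cell (5,2)
  next x-line at t=2.0091, next y-line at t=0.7454; Δt_x=3.8637, Δt_y=1.0353
    y: enter (5,3) at t=0.7454
    y: enter (5,4) at t=1.7807
    x: enter (6,4) at t=2.0091
    y: enter (6,5) at t=2.8160 ← occupied
  → r_2 = 2.8160
beam 3: φ=45°, α=165°
  dir = (cos 165°, sin 165°) = (-0.9659, 0.2588); from cell (5,2)
  next x-line at t=0.4969, next y-line at t=2.7819; Δt_x=1.0353, Δt_y=3.8637
    x: enter (4,2) at t=0.4969 ← occupied
  → r_3 = 0.4969
beam 4: φ=135°, α=255°
  dir = (cos 255°, sin 255°) = (-0.2588, -0.9659); from cell (5,2)
  next x-line at t=1.8546, next y-line at t=0.2899; Δt_x=3.8637, Δt_y=1.0353
    y: enter (5,1) at t=0.2899
    y: enter (5,0) at t=1.3252 ← occupied
  → r_4 = 1.3252

ranges = [1.5736, 2.8160, 0.4969, 1.3252]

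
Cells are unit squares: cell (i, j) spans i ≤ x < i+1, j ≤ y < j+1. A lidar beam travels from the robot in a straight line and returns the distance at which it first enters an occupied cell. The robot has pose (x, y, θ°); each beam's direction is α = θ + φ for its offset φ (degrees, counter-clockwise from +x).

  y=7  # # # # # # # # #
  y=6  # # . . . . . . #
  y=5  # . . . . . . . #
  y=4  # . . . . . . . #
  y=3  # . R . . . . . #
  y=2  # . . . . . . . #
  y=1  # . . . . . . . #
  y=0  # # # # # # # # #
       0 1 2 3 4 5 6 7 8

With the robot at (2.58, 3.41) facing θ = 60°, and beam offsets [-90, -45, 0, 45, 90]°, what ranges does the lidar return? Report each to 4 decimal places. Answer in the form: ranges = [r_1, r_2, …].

ranges = [4.8200, 5.6112, 4.1454, 2.6814, 1.8244]

beam 1: φ=-90°, α=330°
  d=(0.8660,-0.5000)  start (2,3)  tX=0.4850 tY=0.8200  stride 1/|dx|=1.1547 1/|dy|=2.0000
    cross x-line → (3,3), t=0.4850
    cross y-line → (3,2), t=0.8200
    cross x-line → (4,2), t=1.6397
    cross x-line → (5,2), t=2.7944
    cross y-line → (5,1), t=2.8200
    cross x-line → (6,1), t=3.9491
    cross y-line → (6,0), t=4.8200 (wall)
  → r_1 = 4.8200
beam 2: φ=-45°, α=15°
  d=(0.9659,0.2588)  start (2,3)  tX=0.4348 tY=2.2796  stride 1/|dx|=1.0353 1/|dy|=3.8637
    cross x-line → (3,3), t=0.4348
    cross x-line → (4,3), t=1.4701
    cross y-line → (4,4), t=2.2796
    cross x-line → (5,4), t=2.5054
    cross x-line → (6,4), t=3.5406
    cross x-line → (7,4), t=4.5759
    cross x-line → (8,4), t=5.6112 (wall)
  → r_2 = 5.6112
beam 3: φ=0°, α=60°
  d=(0.5000,0.8660)  start (2,3)  tX=0.8400 tY=0.6813  stride 1/|dx|=2.0000 1/|dy|=1.1547
    cross y-line → (2,4), t=0.6813
    cross x-line → (3,4), t=0.8400
    cross y-line → (3,5), t=1.8360
    cross x-line → (4,5), t=2.8400
    cross y-line → (4,6), t=2.9907
    cross y-line → (4,7), t=4.1454 (wall)
  → r_3 = 4.1454
beam 4: φ=45°, α=105°
  d=(-0.2588,0.9659)  start (2,3)  tX=2.2409 tY=0.6108  stride 1/|dx|=3.8637 1/|dy|=1.0353
    cross y-line → (2,4), t=0.6108
    cross y-line → (2,5), t=1.6461
    cross x-line → (1,5), t=2.2409
    cross y-line → (1,6), t=2.6814 (wall)
  → r_4 = 2.6814
beam 5: φ=90°, α=150°
  d=(-0.8660,0.5000)  start (2,3)  tX=0.6697 tY=1.1800  stride 1/|dx|=1.1547 1/|dy|=2.0000
    cross x-line → (1,3), t=0.6697
    cross y-line → (1,4), t=1.1800
    cross x-line → (0,4), t=1.8244 (wall)
  → r_5 = 1.8244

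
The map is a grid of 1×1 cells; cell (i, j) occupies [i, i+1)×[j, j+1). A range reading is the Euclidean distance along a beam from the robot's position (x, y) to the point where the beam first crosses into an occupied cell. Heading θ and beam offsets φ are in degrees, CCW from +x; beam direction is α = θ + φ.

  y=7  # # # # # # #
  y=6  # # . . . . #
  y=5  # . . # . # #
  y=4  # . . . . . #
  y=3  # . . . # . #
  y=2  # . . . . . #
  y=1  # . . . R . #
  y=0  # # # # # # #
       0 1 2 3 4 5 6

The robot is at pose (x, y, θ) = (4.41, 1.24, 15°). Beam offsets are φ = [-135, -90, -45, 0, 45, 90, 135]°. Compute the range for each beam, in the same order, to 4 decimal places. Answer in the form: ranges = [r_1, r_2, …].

ranges = [0.2771, 0.2485, 0.4800, 1.6461, 3.1800, 3.8926, 3.9375]

beam 1: φ=-135°, α=240°
  dir = (cos 240°, sin 240°) = (-0.5000, -0.8660); from cell (4,1)
  next x-line at t=0.8200, next y-line at t=0.2771; Δt_x=2.0000, Δt_y=1.1547
    y: enter (4,0) at t=0.2771 ← occupied
  → r_1 = 0.2771
beam 2: φ=-90°, α=285°
  dir = (cos 285°, sin 285°) = (0.2588, -0.9659); from cell (4,1)
  next x-line at t=2.2796, next y-line at t=0.2485; Δt_x=3.8637, Δt_y=1.0353
    y: enter (4,0) at t=0.2485 ← occupied
  → r_2 = 0.2485
beam 3: φ=-45°, α=330°
  dir = (cos 330°, sin 330°) = (0.8660, -0.5000); from cell (4,1)
  next x-line at t=0.6813, next y-line at t=0.4800; Δt_x=1.1547, Δt_y=2.0000
    y: enter (4,0) at t=0.4800 ← occupied
  → r_3 = 0.4800
beam 4: φ=0°, α=15°
  dir = (cos 15°, sin 15°) = (0.9659, 0.2588); from cell (4,1)
  next x-line at t=0.6108, next y-line at t=2.9364; Δt_x=1.0353, Δt_y=3.8637
    x: enter (5,1) at t=0.6108
    x: enter (6,1) at t=1.6461 ← occupied
  → r_4 = 1.6461
beam 5: φ=45°, α=60°
  dir = (cos 60°, sin 60°) = (0.5000, 0.8660); from cell (4,1)
  next x-line at t=1.1800, next y-line at t=0.8776; Δt_x=2.0000, Δt_y=1.1547
    y: enter (4,2) at t=0.8776
    x: enter (5,2) at t=1.1800
    y: enter (5,3) at t=2.0323
    x: enter (6,3) at t=3.1800 ← occupied
  → r_5 = 3.1800
beam 6: φ=90°, α=105°
  dir = (cos 105°, sin 105°) = (-0.2588, 0.9659); from cell (4,1)
  next x-line at t=1.5841, next y-line at t=0.7868; Δt_x=3.8637, Δt_y=1.0353
    y: enter (4,2) at t=0.7868
    x: enter (3,2) at t=1.5841
    y: enter (3,3) at t=1.8221
    y: enter (3,4) at t=2.8574
    y: enter (3,5) at t=3.8926 ← occupied
  → r_6 = 3.8926
beam 7: φ=135°, α=150°
  dir = (cos 150°, sin 150°) = (-0.8660, 0.5000); from cell (4,1)
  next x-line at t=0.4734, next y-line at t=1.5200; Δt_x=1.1547, Δt_y=2.0000
    x: enter (3,1) at t=0.4734
    y: enter (3,2) at t=1.5200
    x: enter (2,2) at t=1.6281
    x: enter (1,2) at t=2.7828
    y: enter (1,3) at t=3.5200
    x: enter (0,3) at t=3.9375 ← occupied
  → r_7 = 3.9375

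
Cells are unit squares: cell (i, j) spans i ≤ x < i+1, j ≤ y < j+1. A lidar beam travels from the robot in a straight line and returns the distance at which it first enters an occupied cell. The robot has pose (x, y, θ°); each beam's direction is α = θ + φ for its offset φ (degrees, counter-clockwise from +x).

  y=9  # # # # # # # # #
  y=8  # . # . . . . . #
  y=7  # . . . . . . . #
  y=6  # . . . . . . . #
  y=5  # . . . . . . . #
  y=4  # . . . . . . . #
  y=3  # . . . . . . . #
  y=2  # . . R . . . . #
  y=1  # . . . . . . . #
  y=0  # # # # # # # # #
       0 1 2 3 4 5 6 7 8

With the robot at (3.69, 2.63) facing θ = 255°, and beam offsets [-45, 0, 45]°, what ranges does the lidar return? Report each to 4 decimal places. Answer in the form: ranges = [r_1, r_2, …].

ranges = [3.1061, 1.6875, 1.8822]

beam 1: φ=-45°, α=210°
  direction (-0.8660, -0.5000); cell (3,2); t to first gridline: x 0.7967, y 1.2600 (then +1.1547 / +2.0000)
    (2,2) via x @ 0.7967
    (2,1) via y @ 1.2600
    (1,1) via x @ 1.9514
    (0,1) via x @ 3.1061  # hit
  → r_1 = 3.1061
beam 2: φ=0°, α=255°
  direction (-0.2588, -0.9659); cell (3,2); t to first gridline: x 2.6660, y 0.6522 (then +3.8637 / +1.0353)
    (3,1) via y @ 0.6522
    (3,0) via y @ 1.6875  # hit
  → r_2 = 1.6875
beam 3: φ=45°, α=300°
  direction (0.5000, -0.8660); cell (3,2); t to first gridline: x 0.6200, y 0.7275 (then +2.0000 / +1.1547)
    (4,2) via x @ 0.6200
    (4,1) via y @ 0.7275
    (4,0) via y @ 1.8822  # hit
  → r_3 = 1.8822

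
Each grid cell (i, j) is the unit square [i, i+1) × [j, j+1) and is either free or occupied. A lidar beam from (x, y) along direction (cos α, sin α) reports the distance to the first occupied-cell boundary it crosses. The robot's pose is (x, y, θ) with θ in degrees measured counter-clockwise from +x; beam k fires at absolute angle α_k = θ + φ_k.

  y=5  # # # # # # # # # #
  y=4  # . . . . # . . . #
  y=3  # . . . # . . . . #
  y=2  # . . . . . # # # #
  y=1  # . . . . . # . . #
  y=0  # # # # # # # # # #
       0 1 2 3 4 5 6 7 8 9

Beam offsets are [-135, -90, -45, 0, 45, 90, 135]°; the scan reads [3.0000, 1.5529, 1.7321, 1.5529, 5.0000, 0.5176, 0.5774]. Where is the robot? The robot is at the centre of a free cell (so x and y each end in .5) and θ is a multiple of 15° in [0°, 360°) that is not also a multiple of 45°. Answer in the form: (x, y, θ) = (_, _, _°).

(x, y, θ) = (4.5, 2.5, 345°)

The pose lattice has 26·16 = 416 candidates. Test each by forward raycasting.
  (1.5, 2.5, 105°): beam 2 = 2.5882 ≠ 1.5529 ✗
  (2.5, 2.5, 120°): beam 1 = 3.6235 ≠ 3.0000 ✗
  (1.5, 3.5, 75°): beam 1 = 2.8868 ≠ 3.0000 ✗
  (4.5, 2.5, 120°): beam 1 = 1.5529 ≠ 3.0000 ✗
  …
  (4.5, 2.5, 345°): r_1=3.0000, r_2=1.5529, r_3=1.7321, r_4=1.5529, r_5=5.0000, r_6=0.5176, r_7=0.5774 — all match ✓
Only this pose fits every beam.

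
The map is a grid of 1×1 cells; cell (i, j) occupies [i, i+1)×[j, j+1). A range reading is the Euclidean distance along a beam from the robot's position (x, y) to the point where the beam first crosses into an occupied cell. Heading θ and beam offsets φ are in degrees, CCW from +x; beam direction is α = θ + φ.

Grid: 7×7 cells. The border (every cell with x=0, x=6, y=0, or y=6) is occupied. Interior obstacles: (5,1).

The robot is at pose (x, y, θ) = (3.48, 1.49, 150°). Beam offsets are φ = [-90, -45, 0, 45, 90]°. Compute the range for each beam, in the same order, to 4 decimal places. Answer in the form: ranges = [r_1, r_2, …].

ranges = [5.0400, 4.6691, 2.8637, 1.8932, 0.5658]

beam 1: φ=-90°, α=60°
  d=(0.5000,0.8660)  start (3,1)  tX=1.0400 tY=0.5889  stride 1/|dx|=2.0000 1/|dy|=1.1547
    cross y-line → (3,2), t=0.5889
    cross x-line → (4,2), t=1.0400
    cross y-line → (4,3), t=1.7436
    cross y-line → (4,4), t=2.8983
    cross x-line → (5,4), t=3.0400
    cross y-line → (5,5), t=4.0530
    cross x-line → (6,5), t=5.0400 (wall)
  → r_1 = 5.0400
beam 2: φ=-45°, α=105°
  d=(-0.2588,0.9659)  start (3,1)  tX=1.8546 tY=0.5280  stride 1/|dx|=3.8637 1/|dy|=1.0353
    cross y-line → (3,2), t=0.5280
    cross y-line → (3,3), t=1.5633
    cross x-line → (2,3), t=1.8546
    cross y-line → (2,4), t=2.5985
    cross y-line → (2,5), t=3.6338
    cross y-line → (2,6), t=4.6691 (wall)
  → r_2 = 4.6691
beam 3: φ=0°, α=150°
  d=(-0.8660,0.5000)  start (3,1)  tX=0.5543 tY=1.0200  stride 1/|dx|=1.1547 1/|dy|=2.0000
    cross x-line → (2,1), t=0.5543
    cross y-line → (2,2), t=1.0200
    cross x-line → (1,2), t=1.7090
    cross x-line → (0,2), t=2.8637 (wall)
  → r_3 = 2.8637
beam 4: φ=45°, α=195°
  d=(-0.9659,-0.2588)  start (3,1)  tX=0.4969 tY=1.8932  stride 1/|dx|=1.0353 1/|dy|=3.8637
    cross x-line → (2,1), t=0.4969
    cross x-line → (1,1), t=1.5322
    cross y-line → (1,0), t=1.8932 (wall)
  → r_4 = 1.8932
beam 5: φ=90°, α=240°
  d=(-0.5000,-0.8660)  start (3,1)  tX=0.9600 tY=0.5658  stride 1/|dx|=2.0000 1/|dy|=1.1547
    cross y-line → (3,0), t=0.5658 (wall)
  → r_5 = 0.5658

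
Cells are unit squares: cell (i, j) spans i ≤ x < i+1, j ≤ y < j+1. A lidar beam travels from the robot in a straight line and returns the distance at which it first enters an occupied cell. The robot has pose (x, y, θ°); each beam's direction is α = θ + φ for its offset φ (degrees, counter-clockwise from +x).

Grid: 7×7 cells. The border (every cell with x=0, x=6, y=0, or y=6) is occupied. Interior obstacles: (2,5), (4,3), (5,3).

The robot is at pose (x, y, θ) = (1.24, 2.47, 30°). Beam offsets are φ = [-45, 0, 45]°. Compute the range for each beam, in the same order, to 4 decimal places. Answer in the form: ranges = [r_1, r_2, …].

ranges = [4.9279, 5.4964, 2.9364]

beam 1: φ=-45°, α=345°
  cosα=0.9659 sinα=-0.2588 | (1,2) | tMaxX 0.7868 tMaxY 1.8159 | tΔX 1.0353 tΔY 3.8637
    t=0.7868 [x] (2,2)
    t=1.8159 [y] (2,1)
    t=1.8221 [x] (3,1)
    t=2.8574 [x] (4,1)
    t=3.8926 [x] (5,1)
    t=4.9279 [x] (6,1) — stop
  → r_1 = 4.9279
beam 2: φ=0°, α=30°
  cosα=0.8660 sinα=0.5000 | (1,2) | tMaxX 0.8776 tMaxY 1.0600 | tΔX 1.1547 tΔY 2.0000
    t=0.8776 [x] (2,2)
    t=1.0600 [y] (2,3)
    t=2.0323 [x] (3,3)
    t=3.0600 [y] (3,4)
    t=3.1870 [x] (4,4)
    t=4.3417 [x] (5,4)
    t=5.0600 [y] (5,5)
    t=5.4964 [x] (6,5) — stop
  → r_2 = 5.4964
beam 3: φ=45°, α=75°
  cosα=0.2588 sinα=0.9659 | (1,2) | tMaxX 2.9364 tMaxY 0.5487 | tΔX 3.8637 tΔY 1.0353
    t=0.5487 [y] (1,3)
    t=1.5840 [y] (1,4)
    t=2.6192 [y] (1,5)
    t=2.9364 [x] (2,5) — stop
  → r_3 = 2.9364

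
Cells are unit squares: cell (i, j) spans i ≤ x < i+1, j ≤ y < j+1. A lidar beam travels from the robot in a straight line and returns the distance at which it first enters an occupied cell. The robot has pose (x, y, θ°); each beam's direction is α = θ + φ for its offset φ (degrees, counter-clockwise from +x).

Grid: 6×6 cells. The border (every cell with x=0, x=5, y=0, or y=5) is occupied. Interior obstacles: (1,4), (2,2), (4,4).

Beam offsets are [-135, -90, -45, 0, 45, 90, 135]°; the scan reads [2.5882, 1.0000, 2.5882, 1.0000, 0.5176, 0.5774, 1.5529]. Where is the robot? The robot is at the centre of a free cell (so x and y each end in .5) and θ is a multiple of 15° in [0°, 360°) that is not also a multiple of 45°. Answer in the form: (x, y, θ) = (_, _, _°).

Enumerate (i+0.5, j+0.5, θ) over the 13 free cells and 16 admissible headings. For each, cast all 7 beams and compare to the given ranges.
  (4.5, 3.5, 150°): beam 1 = 0.5176 ≠ 2.5882 ✗
  (1.5, 2.5, 165°): beam 1 = 0.5774 ≠ 2.5882 ✗
  (2.5, 3.5, 300°): beam 1 = 1.5529 ≠ 2.5882 ✗
  (2.5, 4.5, 150°): beam 1 = 1.5529 ≠ 2.5882 ✗
  …
  (3.5, 1.5, 210°): r_1=2.5882, r_2=1.0000, r_3=2.5882, r_4=1.0000, r_5=0.5176, r_6=0.5774, r_7=1.5529 — all match ✓
Unique over the lattice → pose = (3.5, 1.5, 210°).

(x, y, θ) = (3.5, 1.5, 210°)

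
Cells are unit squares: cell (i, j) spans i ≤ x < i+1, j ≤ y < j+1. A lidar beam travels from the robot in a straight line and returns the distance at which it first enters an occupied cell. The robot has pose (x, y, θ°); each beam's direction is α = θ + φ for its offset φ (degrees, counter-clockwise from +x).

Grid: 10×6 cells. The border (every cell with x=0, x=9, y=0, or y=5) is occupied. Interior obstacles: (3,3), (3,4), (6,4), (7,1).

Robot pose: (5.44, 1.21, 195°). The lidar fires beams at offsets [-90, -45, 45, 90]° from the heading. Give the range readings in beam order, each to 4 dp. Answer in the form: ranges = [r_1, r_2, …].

beam 1: φ=-90°, α=105°
  dir = (cos 105°, sin 105°) = (-0.2588, 0.9659); from cell (5,1)
  next x-line at t=1.7000, next y-line at t=0.8179; Δt_x=3.8637, Δt_y=1.0353
    y: enter (5,2) at t=0.8179
    x: enter (4,2) at t=1.7000
    y: enter (4,3) at t=1.8531
    y: enter (4,4) at t=2.8884
    y: enter (4,5) at t=3.9237 ← occupied
  → r_1 = 3.9237
beam 2: φ=-45°, α=150°
  dir = (cos 150°, sin 150°) = (-0.8660, 0.5000); from cell (5,1)
  next x-line at t=0.5081, next y-line at t=1.5800; Δt_x=1.1547, Δt_y=2.0000
    x: enter (4,1) at t=0.5081
    y: enter (4,2) at t=1.5800
    x: enter (3,2) at t=1.6628
    x: enter (2,2) at t=2.8175
    y: enter (2,3) at t=3.5800
    x: enter (1,3) at t=3.9722
    x: enter (0,3) at t=5.1269 ← occupied
  → r_2 = 5.1269
beam 3: φ=45°, α=240°
  dir = (cos 240°, sin 240°) = (-0.5000, -0.8660); from cell (5,1)
  next x-line at t=0.8800, next y-line at t=0.2425; Δt_x=2.0000, Δt_y=1.1547
    y: enter (5,0) at t=0.2425 ← occupied
  → r_3 = 0.2425
beam 4: φ=90°, α=285°
  dir = (cos 285°, sin 285°) = (0.2588, -0.9659); from cell (5,1)
  next x-line at t=2.1637, next y-line at t=0.2174; Δt_x=3.8637, Δt_y=1.0353
    y: enter (5,0) at t=0.2174 ← occupied
  → r_4 = 0.2174

ranges = [3.9237, 5.1269, 0.2425, 0.2174]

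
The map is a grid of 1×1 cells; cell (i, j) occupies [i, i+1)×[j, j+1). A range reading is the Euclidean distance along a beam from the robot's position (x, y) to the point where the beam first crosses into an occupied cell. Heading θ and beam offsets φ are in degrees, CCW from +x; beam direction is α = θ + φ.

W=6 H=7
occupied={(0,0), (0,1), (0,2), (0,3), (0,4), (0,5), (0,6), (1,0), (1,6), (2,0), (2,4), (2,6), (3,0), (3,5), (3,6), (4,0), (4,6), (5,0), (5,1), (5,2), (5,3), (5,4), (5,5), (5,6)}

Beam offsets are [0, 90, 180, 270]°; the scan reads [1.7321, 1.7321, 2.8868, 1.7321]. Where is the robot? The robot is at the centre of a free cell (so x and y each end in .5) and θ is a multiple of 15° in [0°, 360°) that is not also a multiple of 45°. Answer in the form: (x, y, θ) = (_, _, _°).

The pose lattice has 18·16 = 288 candidates. Test each by forward raycasting.
  (4.5, 1.5, 255°): beam 1 = 0.5176 ≠ 1.7321 ✗
  (4.5, 2.5, 75°): beam 1 = 1.9319 ≠ 1.7321 ✗
  (1.5, 5.5, 60°): beam 1 = 0.5774 ≠ 1.7321 ✗
  (4.5, 4.5, 240°): beam 1 = 4.0415 ≠ 1.7321 ✗
  (3.5, 2.5, 330°): beam 2 = 3.0000 ≠ 1.7321 ✗
  …
  (3.5, 2.5, 30°): r_1=1.7321, r_2=1.7321, r_3=2.8868, r_4=1.7321 — all match ✓
Unique over the lattice → pose = (3.5, 2.5, 30°).

(x, y, θ) = (3.5, 2.5, 30°)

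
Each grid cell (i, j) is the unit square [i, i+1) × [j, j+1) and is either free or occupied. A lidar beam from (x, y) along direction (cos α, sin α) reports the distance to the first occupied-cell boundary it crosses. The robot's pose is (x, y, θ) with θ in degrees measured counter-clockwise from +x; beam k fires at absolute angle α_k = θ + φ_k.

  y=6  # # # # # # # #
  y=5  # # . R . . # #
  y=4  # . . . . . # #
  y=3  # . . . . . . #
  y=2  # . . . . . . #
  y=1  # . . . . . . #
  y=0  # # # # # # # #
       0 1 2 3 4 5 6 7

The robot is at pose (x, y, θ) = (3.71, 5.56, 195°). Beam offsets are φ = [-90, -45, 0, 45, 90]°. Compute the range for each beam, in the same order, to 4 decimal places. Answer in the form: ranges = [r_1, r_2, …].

beam 1: φ=-90°, α=105°
  direction (-0.2588, 0.9659); cell (3,5); t to first gridline: x 2.7432, y 0.4555 (then +3.8637 / +1.0353)
    (3,6) via y @ 0.4555  # hit
  → r_1 = 0.4555
beam 2: φ=-45°, α=150°
  direction (-0.8660, 0.5000); cell (3,5); t to first gridline: x 0.8198, y 0.8800 (then +1.1547 / +2.0000)
    (2,5) via x @ 0.8198
    (2,6) via y @ 0.8800  # hit
  → r_2 = 0.8800
beam 3: φ=0°, α=195°
  direction (-0.9659, -0.2588); cell (3,5); t to first gridline: x 0.7350, y 2.1637 (then +1.0353 / +3.8637)
    (2,5) via x @ 0.7350
    (1,5) via x @ 1.7703  # hit
  → r_3 = 1.7703
beam 4: φ=45°, α=240°
  direction (-0.5000, -0.8660); cell (3,5); t to first gridline: x 1.4200, y 0.6466 (then +2.0000 / +1.1547)
    (3,4) via y @ 0.6466
    (2,4) via x @ 1.4200
    (2,3) via y @ 1.8013
    (2,2) via y @ 2.9560
    (1,2) via x @ 3.4200
    (1,1) via y @ 4.1107
    (1,0) via y @ 5.2654  # hit
  → r_4 = 5.2654
beam 5: φ=90°, α=285°
  direction (0.2588, -0.9659); cell (3,5); t to first gridline: x 1.1205, y 0.5798 (then +3.8637 / +1.0353)
    (3,4) via y @ 0.5798
    (4,4) via x @ 1.1205
    (4,3) via y @ 1.6150
    (4,2) via y @ 2.6503
    (4,1) via y @ 3.6856
    (4,0) via y @ 4.7209  # hit
  → r_5 = 4.7209

ranges = [0.4555, 0.8800, 1.7703, 5.2654, 4.7209]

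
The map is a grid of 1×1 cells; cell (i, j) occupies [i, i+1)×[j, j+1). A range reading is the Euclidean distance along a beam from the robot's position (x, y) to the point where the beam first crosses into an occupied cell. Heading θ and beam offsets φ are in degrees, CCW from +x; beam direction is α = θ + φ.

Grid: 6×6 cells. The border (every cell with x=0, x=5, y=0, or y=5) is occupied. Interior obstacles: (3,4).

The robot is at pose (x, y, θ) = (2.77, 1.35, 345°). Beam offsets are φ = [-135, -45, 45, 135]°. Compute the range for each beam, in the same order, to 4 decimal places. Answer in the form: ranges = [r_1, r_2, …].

beam 1: φ=-135°, α=210°
  cosα=-0.8660 sinα=-0.5000 | (2,1) | tMaxX 0.8891 tMaxY 0.7000 | tΔX 1.1547 tΔY 2.0000
    t=0.7000 [y] (2,0) — stop
  → r_1 = 0.7000
beam 2: φ=-45°, α=300°
  cosα=0.5000 sinα=-0.8660 | (2,1) | tMaxX 0.4600 tMaxY 0.4041 | tΔX 2.0000 tΔY 1.1547
    t=0.4041 [y] (2,0) — stop
  → r_2 = 0.4041
beam 3: φ=45°, α=30°
  cosα=0.8660 sinα=0.5000 | (2,1) | tMaxX 0.2656 tMaxY 1.3000 | tΔX 1.1547 tΔY 2.0000
    t=0.2656 [x] (3,1)
    t=1.3000 [y] (3,2)
    t=1.4203 [x] (4,2)
    t=2.5750 [x] (5,2) — stop
  → r_3 = 2.5750
beam 4: φ=135°, α=120°
  cosα=-0.5000 sinα=0.8660 | (2,1) | tMaxX 1.5400 tMaxY 0.7506 | tΔX 2.0000 tΔY 1.1547
    t=0.7506 [y] (2,2)
    t=1.5400 [x] (1,2)
    t=1.9053 [y] (1,3)
    t=3.0600 [y] (1,4)
    t=3.5400 [x] (0,4) — stop
  → r_4 = 3.5400

ranges = [0.7000, 0.4041, 2.5750, 3.5400]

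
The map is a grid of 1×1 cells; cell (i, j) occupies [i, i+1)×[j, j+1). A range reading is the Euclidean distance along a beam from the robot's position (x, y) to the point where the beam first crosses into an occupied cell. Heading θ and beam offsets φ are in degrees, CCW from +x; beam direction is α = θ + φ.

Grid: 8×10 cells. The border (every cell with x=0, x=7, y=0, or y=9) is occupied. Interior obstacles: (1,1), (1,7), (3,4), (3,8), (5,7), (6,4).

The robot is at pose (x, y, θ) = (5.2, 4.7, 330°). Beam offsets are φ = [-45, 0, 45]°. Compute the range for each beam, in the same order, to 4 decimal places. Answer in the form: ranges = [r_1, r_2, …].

ranges = [3.8305, 0.9238, 0.8282]

beam 1: φ=-45°, α=285°
  cosα=0.2588 sinα=-0.9659 | (5,4) | tMaxX 3.0910 tMaxY 0.7247 | tΔX 3.8637 tΔY 1.0353
    t=0.7247 [y] (5,3)
    t=1.7600 [y] (5,2)
    t=2.7952 [y] (5,1)
    t=3.0910 [x] (6,1)
    t=3.8305 [y] (6,0) — stop
  → r_1 = 3.8305
beam 2: φ=0°, α=330°
  cosα=0.8660 sinα=-0.5000 | (5,4) | tMaxX 0.9238 tMaxY 1.4000 | tΔX 1.1547 tΔY 2.0000
    t=0.9238 [x] (6,4) — stop
  → r_2 = 0.9238
beam 3: φ=45°, α=15°
  cosα=0.9659 sinα=0.2588 | (5,4) | tMaxX 0.8282 tMaxY 1.1591 | tΔX 1.0353 tΔY 3.8637
    t=0.8282 [x] (6,4) — stop
  → r_3 = 0.8282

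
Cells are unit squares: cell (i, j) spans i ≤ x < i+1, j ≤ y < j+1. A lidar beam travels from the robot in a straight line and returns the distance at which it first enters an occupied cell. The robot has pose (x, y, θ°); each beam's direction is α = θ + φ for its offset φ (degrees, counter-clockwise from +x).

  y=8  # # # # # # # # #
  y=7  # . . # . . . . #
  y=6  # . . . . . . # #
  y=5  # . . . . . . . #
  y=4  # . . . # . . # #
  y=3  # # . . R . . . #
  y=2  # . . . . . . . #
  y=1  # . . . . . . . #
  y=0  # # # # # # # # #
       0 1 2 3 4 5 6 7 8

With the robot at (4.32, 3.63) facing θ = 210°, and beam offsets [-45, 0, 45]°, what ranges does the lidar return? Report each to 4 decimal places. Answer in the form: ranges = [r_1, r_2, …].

beam 1: φ=-45°, α=165°
  direction (-0.9659, 0.2588); cell (4,3); t to first gridline: x 0.3313, y 1.4296 (then +1.0353 / +3.8637)
    (3,3) via x @ 0.3313
    (2,3) via x @ 1.3666
    (2,4) via y @ 1.4296
    (1,4) via x @ 2.4018
    (0,4) via x @ 3.4371  # hit
  → r_1 = 3.4371
beam 2: φ=0°, α=210°
  direction (-0.8660, -0.5000); cell (4,3); t to first gridline: x 0.3695, y 1.2600 (then +1.1547 / +2.0000)
    (3,3) via x @ 0.3695
    (3,2) via y @ 1.2600
    (2,2) via x @ 1.5242
    (1,2) via x @ 2.6789
    (1,1) via y @ 3.2600
    (0,1) via x @ 3.8336  # hit
  → r_2 = 3.8336
beam 3: φ=45°, α=255°
  direction (-0.2588, -0.9659); cell (4,3); t to first gridline: x 1.2364, y 0.6522 (then +3.8637 / +1.0353)
    (4,2) via y @ 0.6522
    (3,2) via x @ 1.2364
    (3,1) via y @ 1.6875
    (3,0) via y @ 2.7228  # hit
  → r_3 = 2.7228

ranges = [3.4371, 3.8336, 2.7228]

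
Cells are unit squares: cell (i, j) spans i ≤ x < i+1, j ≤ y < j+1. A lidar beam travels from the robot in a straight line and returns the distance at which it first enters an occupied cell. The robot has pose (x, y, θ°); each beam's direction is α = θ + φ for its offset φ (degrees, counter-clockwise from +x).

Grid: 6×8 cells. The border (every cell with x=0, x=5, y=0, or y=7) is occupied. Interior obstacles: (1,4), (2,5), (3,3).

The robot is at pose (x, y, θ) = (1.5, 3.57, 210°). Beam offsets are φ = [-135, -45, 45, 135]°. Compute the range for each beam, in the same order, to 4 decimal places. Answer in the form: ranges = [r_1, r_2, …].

beam 1: φ=-135°, α=75°
  d=(0.2588,0.9659)  start (1,3)  tX=1.9319 tY=0.4452  stride 1/|dx|=3.8637 1/|dy|=1.0353
    cross y-line → (1,4), t=0.4452 (wall)
  → r_1 = 0.4452
beam 2: φ=-45°, α=165°
  d=(-0.9659,0.2588)  start (1,3)  tX=0.5176 tY=1.6614  stride 1/|dx|=1.0353 1/|dy|=3.8637
    cross x-line → (0,3), t=0.5176 (wall)
  → r_2 = 0.5176
beam 3: φ=45°, α=255°
  d=(-0.2588,-0.9659)  start (1,3)  tX=1.9319 tY=0.5901  stride 1/|dx|=3.8637 1/|dy|=1.0353
    cross y-line → (1,2), t=0.5901
    cross y-line → (1,1), t=1.6254
    cross x-line → (0,1), t=1.9319 (wall)
  → r_3 = 1.9319
beam 4: φ=135°, α=345°
  d=(0.9659,-0.2588)  start (1,3)  tX=0.5176 tY=2.2023  stride 1/|dx|=1.0353 1/|dy|=3.8637
    cross x-line → (2,3), t=0.5176
    cross x-line → (3,3), t=1.5529 (wall)
  → r_4 = 1.5529

ranges = [0.4452, 0.5176, 1.9319, 1.5529]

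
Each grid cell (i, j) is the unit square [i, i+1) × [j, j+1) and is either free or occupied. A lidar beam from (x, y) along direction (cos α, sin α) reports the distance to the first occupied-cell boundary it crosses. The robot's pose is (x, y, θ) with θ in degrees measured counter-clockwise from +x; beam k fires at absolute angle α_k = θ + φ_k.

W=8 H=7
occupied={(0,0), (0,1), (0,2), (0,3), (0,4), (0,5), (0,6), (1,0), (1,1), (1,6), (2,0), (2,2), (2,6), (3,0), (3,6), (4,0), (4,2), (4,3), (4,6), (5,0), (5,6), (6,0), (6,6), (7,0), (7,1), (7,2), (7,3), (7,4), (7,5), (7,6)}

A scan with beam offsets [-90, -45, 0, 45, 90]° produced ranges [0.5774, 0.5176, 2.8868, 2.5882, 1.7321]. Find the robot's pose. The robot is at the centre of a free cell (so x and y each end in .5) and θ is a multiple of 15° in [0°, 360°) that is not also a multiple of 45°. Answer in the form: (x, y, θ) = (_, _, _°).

(x, y, θ) = (4.5, 4.5, 330°)

Enumerate (i+0.5, j+0.5, θ) over the 26 free cells and 16 admissible headings. For each, cast all 5 beams and compare to the given ranges.
  (5.5, 1.5, 120°): beam 1 = 1.7321 ≠ 0.5774 ✗
  (4.5, 5.5, 60°): beam 1 = 2.8868 ≠ 0.5774 ✗
  (1.5, 2.5, 210°): beam 1 = 1.0000 ≠ 0.5774 ✗
  (1.5, 5.5, 15°): beam 1 = 2.5882 ≠ 0.5774 ✗
  …
  (4.5, 4.5, 330°): r_1=0.5774, r_2=0.5176, r_3=2.8868, r_4=2.5882, r_5=1.7321 — all match ✓
No second candidate reproduces the full scan.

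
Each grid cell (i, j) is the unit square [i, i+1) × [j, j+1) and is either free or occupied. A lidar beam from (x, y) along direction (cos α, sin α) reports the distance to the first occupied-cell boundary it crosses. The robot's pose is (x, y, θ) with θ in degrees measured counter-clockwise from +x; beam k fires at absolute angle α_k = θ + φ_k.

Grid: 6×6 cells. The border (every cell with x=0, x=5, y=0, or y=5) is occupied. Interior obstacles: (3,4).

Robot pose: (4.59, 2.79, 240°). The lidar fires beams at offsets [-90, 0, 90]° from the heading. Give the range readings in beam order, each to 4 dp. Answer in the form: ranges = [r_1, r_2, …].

ranges = [4.1454, 2.0669, 0.4734]

beam 1: φ=-90°, α=150°
  dir = (cos 150°, sin 150°) = (-0.8660, 0.5000); from cell (4,2)
  next x-line at t=0.6813, next y-line at t=0.4200; Δt_x=1.1547, Δt_y=2.0000
    y: enter (4,3) at t=0.4200
    x: enter (3,3) at t=0.6813
    x: enter (2,3) at t=1.8360
    y: enter (2,4) at t=2.4200
    x: enter (1,4) at t=2.9907
    x: enter (0,4) at t=4.1454 ← occupied
  → r_1 = 4.1454
beam 2: φ=0°, α=240°
  dir = (cos 240°, sin 240°) = (-0.5000, -0.8660); from cell (4,2)
  next x-line at t=1.1800, next y-line at t=0.9122; Δt_x=2.0000, Δt_y=1.1547
    y: enter (4,1) at t=0.9122
    x: enter (3,1) at t=1.1800
    y: enter (3,0) at t=2.0669 ← occupied
  → r_2 = 2.0669
beam 3: φ=90°, α=330°
  dir = (cos 330°, sin 330°) = (0.8660, -0.5000); from cell (4,2)
  next x-line at t=0.4734, next y-line at t=1.5800; Δt_x=1.1547, Δt_y=2.0000
    x: enter (5,2) at t=0.4734 ← occupied
  → r_3 = 0.4734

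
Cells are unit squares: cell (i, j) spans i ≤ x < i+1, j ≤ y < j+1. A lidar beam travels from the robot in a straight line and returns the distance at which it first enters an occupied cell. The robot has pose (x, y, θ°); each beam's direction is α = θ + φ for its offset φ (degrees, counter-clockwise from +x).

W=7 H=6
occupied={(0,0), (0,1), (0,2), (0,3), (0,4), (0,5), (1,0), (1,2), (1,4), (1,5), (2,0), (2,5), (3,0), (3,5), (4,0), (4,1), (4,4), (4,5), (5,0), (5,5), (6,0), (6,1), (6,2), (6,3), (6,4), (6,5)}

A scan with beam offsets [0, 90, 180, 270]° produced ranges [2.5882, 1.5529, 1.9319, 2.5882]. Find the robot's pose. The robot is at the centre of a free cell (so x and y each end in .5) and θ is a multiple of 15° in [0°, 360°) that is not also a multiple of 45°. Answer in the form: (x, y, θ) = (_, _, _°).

Candidates: 16 free-cell centres × 16 headings = 256 poses. Raycast each; keep the one whose scan matches to 4 dp.
  (4.5, 2.5, 120°): beam 1 = 2.8868 ≠ 2.5882 ✗
  (2.5, 4.5, 210°): beam 1 = 0.5774 ≠ 2.5882 ✗
  (3.5, 2.5, 165°): beam 1 = 1.5529 ≠ 2.5882 ✗
  (3.5, 2.5, 285°): beam 1 = 1.5529 ≠ 2.5882 ✗
  (4.5, 2.5, 75°): beam 1 = 1.5529 ≠ 2.5882 ✗
  …
  (3.5, 3.5, 345°): r_1=2.5882, r_2=1.5529, r_3=1.9319, r_4=2.5882 — all match ✓
Only this pose fits every beam.

(x, y, θ) = (3.5, 3.5, 345°)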